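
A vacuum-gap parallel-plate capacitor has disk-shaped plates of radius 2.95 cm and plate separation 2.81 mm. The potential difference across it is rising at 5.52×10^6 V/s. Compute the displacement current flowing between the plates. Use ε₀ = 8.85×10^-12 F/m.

The displacement current equals the charging current C dV/dt. With C = ε₀A/d = (8.85×10^-12)(2.734×10^-3)/(2.81×10^-3) = 8.611×10^-12 F, I_d = (8.611×10^-12)(5.52×10^6) = 4.75×10^-5 A.

4.75×10^-5 A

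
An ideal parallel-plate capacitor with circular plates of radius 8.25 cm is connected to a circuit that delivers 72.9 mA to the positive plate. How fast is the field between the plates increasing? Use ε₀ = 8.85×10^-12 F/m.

3.85×10^11 V/(m·s)

The displacement current between the plates equals the conduction current, I_d = 72.9 mA.
Then dE/dt = I_d/(ε₀A) = 3.85×10^11 V/(m·s).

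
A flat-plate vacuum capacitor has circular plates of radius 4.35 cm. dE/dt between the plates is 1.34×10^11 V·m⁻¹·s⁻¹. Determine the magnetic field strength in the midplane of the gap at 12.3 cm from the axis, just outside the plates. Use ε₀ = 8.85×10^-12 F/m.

1.15×10^-8 T

Total displacement current: I_d = ε₀(πR²)(dE/dt) = (8.85×10^-12)(5.945×10^-3)(1.34×10^11) = 7.050×10^-3 A.
With r > R the enclosed displacement current is the full I_d; B = μ₀ I_d / (2πr) = 1.15×10^-8 T.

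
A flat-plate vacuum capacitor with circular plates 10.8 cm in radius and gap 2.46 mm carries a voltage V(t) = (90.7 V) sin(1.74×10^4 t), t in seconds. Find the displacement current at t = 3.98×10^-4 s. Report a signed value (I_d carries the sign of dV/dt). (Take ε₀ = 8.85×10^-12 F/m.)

dV/dt = (90.7)(1.74×10^4)·cos(6.9252) = 1.264×10^6 V/s.
I_d = C dV/dt with C = ε₀A/d = (8.85×10^-12)(0.03664)/(2.46×10^-3) = 1.318×10^-10 F, so I_d = (1.318×10^-10)(1.264×10^6) = 1.67×10^-4 A.

1.67×10^-4 A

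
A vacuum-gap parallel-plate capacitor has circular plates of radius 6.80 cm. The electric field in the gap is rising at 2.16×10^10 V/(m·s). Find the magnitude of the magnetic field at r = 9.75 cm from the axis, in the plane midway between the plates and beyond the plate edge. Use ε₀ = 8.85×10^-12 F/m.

I_d = ε₀ dΦ_E/dt = ε₀ πR² (dE/dt) = (8.85×10^-12)(0.01453)(2.16×10^10) = 2.778×10^-3 A through the full plate area.
For r ≥ R the full I_d is enclosed: B = μ₀ I_d/(2πr) = (4π×10^-7)(2.778×10^-3)/(2π·0.0975) = 5.70×10^-9 T.

5.70×10^-9 T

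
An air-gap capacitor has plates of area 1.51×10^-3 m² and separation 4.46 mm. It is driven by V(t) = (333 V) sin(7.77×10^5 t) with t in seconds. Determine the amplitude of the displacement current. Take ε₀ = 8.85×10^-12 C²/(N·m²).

The displacement current equals the conduction current C dV/dt, which peaks at C V₀ ω.
With C = ε₀A/d = (8.85×10^-12)(1.51×10^-3)/(4.46×10^-3) = 2.996×10^-12 F and ω = 7.77×10^5 rad/s, I_d,max = (2.996×10^-12)(333)(7.77×10^5) = 7.75×10^-4 A.

7.75×10^-4 A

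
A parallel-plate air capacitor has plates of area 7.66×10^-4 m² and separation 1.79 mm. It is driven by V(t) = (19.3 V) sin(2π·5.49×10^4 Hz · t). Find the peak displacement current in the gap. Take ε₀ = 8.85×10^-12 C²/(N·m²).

C = ε₀A/d = (8.85×10^-12)(7.66×10^-4)/(1.79×10^-3) = 3.787×10^-12 F; ω = 2πf = 3.449×10^5 rad/s.
I_d = C dV/dt, so |I_d|_max = C V₀ ω = (3.787×10^-12)(19.3)(3.449×10^5) = 2.52×10^-5 A.

2.52×10^-5 A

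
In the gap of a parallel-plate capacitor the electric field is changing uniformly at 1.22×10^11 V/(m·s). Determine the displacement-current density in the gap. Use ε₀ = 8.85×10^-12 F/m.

1.08 A/m²

J_d = ε₀ dE/dt = (8.85×10^-12)(1.22×10^11) = 1.08 A/m².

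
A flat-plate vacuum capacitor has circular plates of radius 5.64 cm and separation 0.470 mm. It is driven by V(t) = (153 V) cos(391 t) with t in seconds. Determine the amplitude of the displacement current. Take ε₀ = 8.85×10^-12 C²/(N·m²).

1.13×10^-5 A

(dE/dt)_max = V₀ω/d = 1.273×10^8 V/(m·s); ω = 391 rad/s.
I_d,max = ε₀ A (dE/dt)_max = (8.85×10^-12)(9.993×10^-3)(1.273×10^8) = 1.13×10^-5 A.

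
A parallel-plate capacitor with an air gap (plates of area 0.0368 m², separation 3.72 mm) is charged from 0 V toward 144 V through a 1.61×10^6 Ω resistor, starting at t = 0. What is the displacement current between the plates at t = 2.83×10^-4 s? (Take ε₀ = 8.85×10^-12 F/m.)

With C = ε₀A/d = (8.85×10^-12)(0.0368)/(3.72×10^-3) = 8.755×10^-11 F, the time constant is τ = RC = 1.410×10^-4 s, so t/τ = 2.007 and e^(−t/τ) = 0.1344.
I_d = I_cond = (V₀/R) e^(−t/τ) = (8.944×10^-5)(0.1344) = 1.20×10^-5 A.

1.20×10^-5 A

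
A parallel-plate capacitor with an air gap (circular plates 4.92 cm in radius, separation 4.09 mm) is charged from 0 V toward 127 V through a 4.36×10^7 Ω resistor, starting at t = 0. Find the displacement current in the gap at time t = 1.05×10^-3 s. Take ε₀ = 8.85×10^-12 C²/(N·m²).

C = ε₀A/d = (8.85×10^-12)(7.605×10^-3)/(4.09×10^-3) = 1.646×10^-11 F, so τ = RC = 7.177×10^-4 s.
The conduction current is I(t) = (V₀/R) e^(−t/τ), and the displacement current between the plates equals it.
t/τ = 1.463; I_d = (127/4.36×10^7) · e^(−1.463) = (2.913×10^-6)(0.2315) = 6.74×10^-7 A.

6.74×10^-7 A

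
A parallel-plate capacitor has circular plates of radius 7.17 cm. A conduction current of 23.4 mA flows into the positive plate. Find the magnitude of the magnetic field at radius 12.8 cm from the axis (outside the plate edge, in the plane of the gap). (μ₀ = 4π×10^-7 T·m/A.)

3.66×10^-8 T

No conduction current crosses the gap, so I_d there equals the 0.0234 A in the leads.
With r > R the enclosed displacement current is the full I_d; B = μ₀ I_d / (2πr) = 3.66×10^-8 T.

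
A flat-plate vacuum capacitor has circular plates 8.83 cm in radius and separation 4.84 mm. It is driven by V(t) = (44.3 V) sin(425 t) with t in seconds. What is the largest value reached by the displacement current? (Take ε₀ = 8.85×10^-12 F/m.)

C = ε₀A/d = (8.85×10^-12)(0.02449)/(4.84×10^-3) = 4.478×10^-11 F; ω = 425 rad/s.
I_d = C dV/dt, so |I_d|_max = C V₀ ω = (4.478×10^-11)(44.3)(425) = 8.43×10^-7 A.

8.43×10^-7 A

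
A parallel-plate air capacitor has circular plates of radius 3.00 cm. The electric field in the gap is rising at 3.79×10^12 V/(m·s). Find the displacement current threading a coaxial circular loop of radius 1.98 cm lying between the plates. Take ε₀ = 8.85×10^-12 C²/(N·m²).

I_d = ε₀ dΦ_E/dt = ε₀ πR² (dE/dt) = (8.85×10^-12)(2.827×10^-3)(3.79×10^12) = 0.09482 A through the full plate area.
Since J_d is uniform, the enclosed fraction is (r/R)² = 0.4356, giving I_d,enc = 0.0413 A.

0.0413 A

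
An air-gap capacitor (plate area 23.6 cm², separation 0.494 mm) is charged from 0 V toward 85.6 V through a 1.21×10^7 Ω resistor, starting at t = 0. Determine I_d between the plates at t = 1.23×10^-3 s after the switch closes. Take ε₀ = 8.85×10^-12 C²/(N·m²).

6.39×10^-7 A

C = ε₀A/d = (8.85×10^-12)(2.36×10^-3)/(4.94×10^-4) = 4.228×10^-11 F, so τ = RC = 5.116×10^-4 s.
The conduction current is I(t) = (V₀/R) e^(−t/τ), and the displacement current between the plates equals it.
t/τ = 2.404; I_d = (85.6/1.21×10^7) · e^(−2.404) = (7.074×10^-6)(0.09036) = 6.39×10^-7 A.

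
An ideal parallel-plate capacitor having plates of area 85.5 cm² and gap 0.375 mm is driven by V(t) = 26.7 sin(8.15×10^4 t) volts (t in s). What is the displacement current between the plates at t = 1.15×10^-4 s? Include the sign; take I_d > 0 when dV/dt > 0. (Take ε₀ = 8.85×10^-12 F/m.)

dE/dt = (V₀ω/d)·cos(ωt) with ωt = 9.3725 rad: (26.7)(8.15×10^4)(-0.9986)/(3.75×10^-4) = -5.795×10^9 V/(m·s).
I_d = ε₀ A dE/dt = (8.85×10^-12)(8.55×10^-3)(-5.795×10^9) = -4.38×10^-4 A.

-4.38×10^-4 A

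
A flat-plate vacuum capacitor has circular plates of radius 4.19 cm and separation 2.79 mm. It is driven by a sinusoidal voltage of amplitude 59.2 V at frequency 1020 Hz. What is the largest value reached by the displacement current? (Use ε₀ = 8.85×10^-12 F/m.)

6.64×10^-6 A

(dE/dt)_max = V₀ω/d = 1.360×10^8 V/(m·s); ω = 2πf = 6409 rad/s.
I_d,max = ε₀ A (dE/dt)_max = (8.85×10^-12)(5.515×10^-3)(1.360×10^8) = 6.64×10^-6 A.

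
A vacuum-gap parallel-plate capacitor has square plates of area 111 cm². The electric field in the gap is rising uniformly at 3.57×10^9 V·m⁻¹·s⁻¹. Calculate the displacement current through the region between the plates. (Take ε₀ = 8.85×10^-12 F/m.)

3.51×10^-4 A

I_d = ε₀ A (dE/dt) = (8.85×10^-12)(0.0111 m²)(3.57×10^9) = 3.51×10^-4 A.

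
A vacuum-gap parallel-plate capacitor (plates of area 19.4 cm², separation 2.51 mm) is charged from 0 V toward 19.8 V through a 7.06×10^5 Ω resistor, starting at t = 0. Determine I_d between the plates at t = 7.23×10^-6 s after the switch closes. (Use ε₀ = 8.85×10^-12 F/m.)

6.28×10^-6 A

C = ε₀A/d = (8.85×10^-12)(1.94×10^-3)/(2.51×10^-3) = 6.840×10^-12 F and τ = RC = 4.829×10^-6 s. I_d in the gap equals the RC charging current.
I_d(t) = (V₀/R) e^(−t/τ) = 2.805×10^-5 · e^(−1.497) = 6.28×10^-6 A.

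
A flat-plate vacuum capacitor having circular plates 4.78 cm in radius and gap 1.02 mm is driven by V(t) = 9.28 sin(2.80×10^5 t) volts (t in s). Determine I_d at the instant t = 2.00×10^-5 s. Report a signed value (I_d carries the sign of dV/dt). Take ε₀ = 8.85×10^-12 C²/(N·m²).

dE/dt = (V₀ω/d)·cos(ωt) with ωt = 5.6 rad: (9.28)(2.80×10^5)(0.7756)/(1.02×10^-3) = 1.976×10^9 V/(m·s).
I_d = ε₀ A dE/dt = (8.85×10^-12)(7.178×10^-3)(1.976×10^9) = 1.26×10^-4 A.

1.26×10^-4 A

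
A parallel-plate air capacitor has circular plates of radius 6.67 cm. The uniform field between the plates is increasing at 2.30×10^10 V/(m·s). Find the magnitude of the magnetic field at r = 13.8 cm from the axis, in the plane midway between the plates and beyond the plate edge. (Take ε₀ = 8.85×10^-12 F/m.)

4.12×10^-9 T

I_d = ε₀ dΦ_E/dt = ε₀ πR² (dE/dt) = (8.85×10^-12)(0.01398)(2.30×10^10) = 2.846×10^-3 A through the full plate area.
With r > R the enclosed displacement current is the full I_d; B = μ₀ I_d / (2πr) = 4.12×10^-9 T.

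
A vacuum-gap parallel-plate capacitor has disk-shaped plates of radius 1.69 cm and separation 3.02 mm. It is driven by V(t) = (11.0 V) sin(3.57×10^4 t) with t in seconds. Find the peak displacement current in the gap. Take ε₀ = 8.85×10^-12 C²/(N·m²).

(dE/dt)_max = V₀ω/d = 1.300×10^8 V/(m·s); ω = 3.57×10^4 rad/s.
I_d,max = ε₀ A (dE/dt)_max = (8.85×10^-12)(8.973×10^-4)(1.300×10^8) = 1.03×10^-6 A.

1.03×10^-6 A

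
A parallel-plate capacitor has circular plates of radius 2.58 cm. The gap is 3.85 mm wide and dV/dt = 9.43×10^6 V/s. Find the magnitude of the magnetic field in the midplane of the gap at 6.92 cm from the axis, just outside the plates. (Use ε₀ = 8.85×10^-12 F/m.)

With E = V/d, dE/dt = 2.449×10^9 V/(m·s) and πR² = 2.091×10^-3 m², giving I_d = ε₀ πR² dE/dt = 4.532×10^-5 A.
Outside the plates the loop encloses all of I_d, so B·2πr = μ₀ I_d and B = 1.31×10^-10 T.

1.31×10^-10 T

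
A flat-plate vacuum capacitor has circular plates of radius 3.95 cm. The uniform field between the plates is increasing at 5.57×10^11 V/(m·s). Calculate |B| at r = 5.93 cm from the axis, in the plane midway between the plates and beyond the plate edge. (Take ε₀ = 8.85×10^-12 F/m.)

Through the whole plate area (πR² = 4.902×10^-3 m²), I_d = ε₀ πR² dE/dt = 0.02416 A.
Outside the plates the loop encloses all of I_d, so B·2πr = μ₀ I_d and B = 8.15×10^-8 T.

8.15×10^-8 T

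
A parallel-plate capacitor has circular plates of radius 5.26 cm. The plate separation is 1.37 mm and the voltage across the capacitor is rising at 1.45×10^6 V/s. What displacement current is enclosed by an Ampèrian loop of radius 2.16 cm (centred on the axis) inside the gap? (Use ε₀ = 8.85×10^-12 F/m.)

I_d = C dV/dt with C = ε₀πR²/d = 5.615×10^-11 F, so I_d = (5.615×10^-11)(1.45×10^6) = 8.142×10^-5 A.
Since J_d is uniform, the enclosed fraction is (r/R)² = 0.1686, giving I_d,enc = 1.37×10^-5 A.

1.37×10^-5 A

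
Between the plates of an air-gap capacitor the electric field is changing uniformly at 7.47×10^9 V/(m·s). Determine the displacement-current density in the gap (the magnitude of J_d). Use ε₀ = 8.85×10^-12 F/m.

J_d = ε₀ dE/dt = (8.85×10^-12)(7.47×10^9) = 0.0661 A/m².

0.0661 A/m²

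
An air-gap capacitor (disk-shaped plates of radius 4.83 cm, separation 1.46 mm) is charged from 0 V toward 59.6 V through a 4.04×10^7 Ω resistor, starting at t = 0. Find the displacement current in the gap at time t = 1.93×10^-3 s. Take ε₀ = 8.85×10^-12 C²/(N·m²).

5.03×10^-7 A

With C = ε₀A/d = (8.85×10^-12)(7.329×10^-3)/(1.46×10^-3) = 4.443×10^-11 F, the time constant is τ = RC = 1.795×10^-3 s, so t/τ = 1.075 and e^(−t/τ) = 0.3413.
I_d = I_cond = (V₀/R) e^(−t/τ) = (1.475×10^-6)(0.3413) = 5.03×10^-7 A.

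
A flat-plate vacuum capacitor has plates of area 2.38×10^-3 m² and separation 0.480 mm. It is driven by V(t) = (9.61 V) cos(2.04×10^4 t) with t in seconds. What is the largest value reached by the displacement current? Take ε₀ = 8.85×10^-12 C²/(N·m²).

The displacement current equals the conduction current C dV/dt, which peaks at C V₀ ω.
With C = ε₀A/d = (8.85×10^-12)(2.38×10^-3)/(4.80×10^-4) = 4.388×10^-11 F and ω = 2.04×10^4 rad/s, I_d,max = (4.388×10^-11)(9.61)(2.04×10^4) = 8.60×10^-6 A.

8.60×10^-6 A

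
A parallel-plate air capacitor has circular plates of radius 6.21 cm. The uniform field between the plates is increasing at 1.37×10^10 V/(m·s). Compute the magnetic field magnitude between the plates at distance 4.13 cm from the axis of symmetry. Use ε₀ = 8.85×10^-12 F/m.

3.15×10^-9 T

Through the whole plate area (πR² = 0.01212 m²), I_d = ε₀ πR² dE/dt = 1.469×10^-3 A.
For r < R the Ampère–Maxwell law gives B(2πr) = μ₀ I_d (r²/R²), so B = μ₀ I_d r/(2πR²) = (4π×10^-7)(1.469×10^-3)(0.0413)/(2π·0.0621²) = 3.15×10^-9 T.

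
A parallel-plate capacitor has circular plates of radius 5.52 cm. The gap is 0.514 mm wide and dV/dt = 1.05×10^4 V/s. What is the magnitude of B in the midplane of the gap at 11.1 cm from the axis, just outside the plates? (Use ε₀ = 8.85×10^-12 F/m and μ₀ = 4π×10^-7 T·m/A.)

3.12×10^-12 T

With E = V/d, dE/dt = 2.043×10^7 V/(m·s) and πR² = 9.573×10^-3 m², giving I_d = ε₀ πR² dE/dt = 1.731×10^-6 A.
Outside the plates the loop encloses all of I_d, so B·2πr = μ₀ I_d and B = 3.12×10^-12 T.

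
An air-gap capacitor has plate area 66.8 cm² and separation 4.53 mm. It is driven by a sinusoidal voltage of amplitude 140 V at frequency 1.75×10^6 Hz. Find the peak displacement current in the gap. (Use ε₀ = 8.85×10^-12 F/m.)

0.0201 A

(dE/dt)_max = V₀ω/d = 3.400×10^11 V/(m·s); ω = 2πf = 1.100×10^7 rad/s.
I_d,max = ε₀ A (dE/dt)_max = (8.85×10^-12)(6.68×10^-3)(3.400×10^11) = 0.0201 A.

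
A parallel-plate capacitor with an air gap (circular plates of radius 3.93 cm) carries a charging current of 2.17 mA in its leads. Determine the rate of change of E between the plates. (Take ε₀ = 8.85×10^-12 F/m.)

5.05×10^10 V/(m·s)

By continuity, I_d in the gap equals the 2.17 mA flowing in the wire.
Inverting I_d = ε₀ A dE/dt gives dE/dt = 2.17×10^-3 / (8.85×10^-12 · 4.852×10^-3) = 5.05×10^10 V/(m·s).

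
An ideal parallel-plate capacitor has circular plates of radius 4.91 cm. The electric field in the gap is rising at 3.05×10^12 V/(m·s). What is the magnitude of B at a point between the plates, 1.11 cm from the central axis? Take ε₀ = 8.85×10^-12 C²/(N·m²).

1.88×10^-7 T

I_d = ε₀ dΦ_E/dt = ε₀ πR² (dE/dt) = (8.85×10^-12)(7.574×10^-3)(3.05×10^12) = 0.2044 A through the full plate area.
An Ampèrian loop of radius r encloses a fraction (r/R)² of I_d. Then B·2πr = μ₀ I_d (r/R)², giving B = μ₀ I_d r/(2πR²) = 1.88×10^-7 T.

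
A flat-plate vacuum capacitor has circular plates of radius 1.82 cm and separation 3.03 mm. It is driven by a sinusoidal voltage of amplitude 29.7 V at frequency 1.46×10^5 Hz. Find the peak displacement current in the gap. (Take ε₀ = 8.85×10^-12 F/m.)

8.28×10^-5 A

The displacement current equals the conduction current C dV/dt, which peaks at C V₀ ω.
With C = ε₀A/d = (8.85×10^-12)(1.041×10^-3)/(3.03×10^-3) = 3.041×10^-12 F and ω = 2πf = 9.173×10^5 rad/s, I_d,max = (3.041×10^-12)(29.7)(9.173×10^5) = 8.28×10^-5 A.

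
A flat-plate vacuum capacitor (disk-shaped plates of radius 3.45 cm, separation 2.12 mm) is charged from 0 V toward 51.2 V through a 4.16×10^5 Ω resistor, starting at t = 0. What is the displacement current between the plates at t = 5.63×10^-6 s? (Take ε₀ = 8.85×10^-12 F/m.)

With C = ε₀A/d = (8.85×10^-12)(3.739×10^-3)/(2.12×10^-3) = 1.561×10^-11 F, the time constant is τ = RC = 6.494×10^-6 s, so t/τ = 0.8670 and e^(−t/τ) = 0.4202.
I_d = I_cond = (V₀/R) e^(−t/τ) = (1.231×10^-4)(0.4202) = 5.17×10^-5 A.

5.17×10^-5 A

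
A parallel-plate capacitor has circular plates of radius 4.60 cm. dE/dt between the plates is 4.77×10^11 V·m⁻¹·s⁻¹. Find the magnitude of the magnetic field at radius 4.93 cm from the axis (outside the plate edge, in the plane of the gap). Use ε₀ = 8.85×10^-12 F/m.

1.14×10^-7 T

I_d = ε₀ dΦ_E/dt = ε₀ πR² (dE/dt) = (8.85×10^-12)(6.648×10^-3)(4.77×10^11) = 0.02806 A through the full plate area.
Outside the plates the loop encloses all of I_d, so B·2πr = μ₀ I_d and B = 1.14×10^-7 T.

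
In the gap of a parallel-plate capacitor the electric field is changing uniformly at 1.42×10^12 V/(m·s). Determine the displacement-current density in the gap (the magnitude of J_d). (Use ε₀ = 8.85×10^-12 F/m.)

J_d = ε₀ ∂E/∂t, so J_d = 12.6 A/m².

12.6 A/m²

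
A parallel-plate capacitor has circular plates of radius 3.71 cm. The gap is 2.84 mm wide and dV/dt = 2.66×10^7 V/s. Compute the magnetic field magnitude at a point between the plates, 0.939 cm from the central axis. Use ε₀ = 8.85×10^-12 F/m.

With E = V/d, dE/dt = 9.366×10^9 V/(m·s) and πR² = 4.324×10^-3 m², giving I_d = ε₀ πR² dE/dt = 3.584×10^-4 A.
∮B·dl = μ₀ I_d,enc with I_d,enc = I_d r²/R² = 2.296×10^-5 A; so B = μ₀ I_d,enc/(2πr) = 4.89×10^-10 T.

4.89×10^-10 T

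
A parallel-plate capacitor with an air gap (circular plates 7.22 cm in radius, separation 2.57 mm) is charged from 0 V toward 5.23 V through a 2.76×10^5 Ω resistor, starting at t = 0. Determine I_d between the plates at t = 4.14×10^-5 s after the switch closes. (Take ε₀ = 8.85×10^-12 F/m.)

1.33×10^-6 A

C = ε₀A/d = (8.85×10^-12)(0.01638)/(2.57×10^-3) = 5.641×10^-11 F and τ = RC = 1.557×10^-5 s. I_d in the gap equals the RC charging current.
I_d(t) = (V₀/R) e^(−t/τ) = 1.895×10^-5 · e^(−2.659) = 1.33×10^-6 A.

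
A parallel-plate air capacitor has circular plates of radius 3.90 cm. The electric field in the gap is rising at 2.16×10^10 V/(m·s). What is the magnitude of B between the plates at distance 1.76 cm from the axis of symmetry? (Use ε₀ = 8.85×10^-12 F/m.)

2.11×10^-9 T

I_d = ε₀ dΦ_E/dt = ε₀ πR² (dE/dt) = (8.85×10^-12)(4.778×10^-3)(2.16×10^10) = 9.134×10^-4 A through the full plate area.
For r < R the Ampère–Maxwell law gives B(2πr) = μ₀ I_d (r²/R²), so B = μ₀ I_d r/(2πR²) = (4π×10^-7)(9.134×10^-4)(0.0176)/(2π·0.0390²) = 2.11×10^-9 T.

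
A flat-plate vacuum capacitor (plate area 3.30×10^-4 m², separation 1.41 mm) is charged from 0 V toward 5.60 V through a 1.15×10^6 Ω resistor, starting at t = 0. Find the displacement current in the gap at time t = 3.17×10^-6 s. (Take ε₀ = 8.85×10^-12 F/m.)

1.29×10^-6 A

With C = ε₀A/d = (8.85×10^-12)(3.30×10^-4)/(1.41×10^-3) = 2.071×10^-12 F, the time constant is τ = RC = 2.382×10^-6 s, so t/τ = 1.331 and e^(−t/τ) = 0.2642.
I_d = I_cond = (V₀/R) e^(−t/τ) = (4.870×10^-6)(0.2642) = 1.29×10^-6 A.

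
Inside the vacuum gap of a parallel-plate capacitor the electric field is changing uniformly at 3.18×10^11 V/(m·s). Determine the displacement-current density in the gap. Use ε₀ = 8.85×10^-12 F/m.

2.81 A/m²

J_d = ε₀ dE/dt = (8.85×10^-12)(3.18×10^11) = 2.81 A/m².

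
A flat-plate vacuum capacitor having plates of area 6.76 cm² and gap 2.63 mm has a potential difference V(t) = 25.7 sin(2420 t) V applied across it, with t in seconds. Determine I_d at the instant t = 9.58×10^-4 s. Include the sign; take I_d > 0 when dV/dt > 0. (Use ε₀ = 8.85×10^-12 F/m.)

-9.62×10^-8 A

C = ε₀A/d = (8.85×10^-12)(6.76×10^-4)/(2.63×10^-3) = 2.275×10^-12 F. dV/dt = V₀ω·cos(ωt); at ωt = 2.31836 rad this factor is -0.6799.
I_d = C dV/dt = (2.275×10^-12)(25.7)(2420)(-0.6799) = -9.62×10^-8 A.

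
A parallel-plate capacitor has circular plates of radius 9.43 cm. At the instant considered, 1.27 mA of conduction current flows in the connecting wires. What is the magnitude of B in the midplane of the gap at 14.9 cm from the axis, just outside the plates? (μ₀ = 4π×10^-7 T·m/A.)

Between the plates the displacement current equals the wire current: I_d = 1.27 mA = 1.27×10^-3 A.
With r > R the enclosed displacement current is the full I_d; B = μ₀ I_d / (2πr) = 1.70×10^-9 T.

1.70×10^-9 T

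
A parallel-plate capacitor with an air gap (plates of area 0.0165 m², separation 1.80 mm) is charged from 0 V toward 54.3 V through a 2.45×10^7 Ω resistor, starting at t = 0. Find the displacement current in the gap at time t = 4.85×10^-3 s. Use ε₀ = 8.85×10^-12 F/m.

C = ε₀A/d = (8.85×10^-12)(0.0165)/(1.80×10^-3) = 8.113×10^-11 F and τ = RC = 1.988×10^-3 s. I_d in the gap equals the RC charging current.
I_d(t) = (V₀/R) e^(−t/τ) = 2.216×10^-6 · e^(−2.440) = 1.93×10^-7 A.

1.93×10^-7 A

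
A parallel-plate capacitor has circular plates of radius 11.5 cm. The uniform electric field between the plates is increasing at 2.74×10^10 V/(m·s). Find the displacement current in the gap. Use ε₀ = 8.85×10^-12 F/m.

0.0101 A

With a uniform field, Φ_E = EA, so I_d = ε₀ A dE/dt = 0.0101 A.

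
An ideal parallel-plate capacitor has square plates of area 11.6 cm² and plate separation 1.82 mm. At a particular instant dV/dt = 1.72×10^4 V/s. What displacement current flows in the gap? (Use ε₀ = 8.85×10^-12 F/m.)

E = V/d so dE/dt = (dV/dt)/d = 9.451×10^6 V/(m·s), and I_d = ε₀ A dE/dt = (8.85×10^-12)(1.16×10^-3)(9.451×10^6) = 9.70×10^-8 A.

9.70×10^-8 A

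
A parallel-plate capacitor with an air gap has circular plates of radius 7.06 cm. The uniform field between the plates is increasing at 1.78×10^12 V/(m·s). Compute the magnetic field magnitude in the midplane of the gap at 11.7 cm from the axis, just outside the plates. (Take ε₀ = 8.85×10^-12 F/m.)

4.22×10^-7 T

I_d = ε₀ dΦ_E/dt = ε₀ πR² (dE/dt) = (8.85×10^-12)(0.01566)(1.78×10^12) = 0.2467 A through the full plate area.
Outside the plates the loop encloses all of I_d, so B·2πr = μ₀ I_d and B = 4.22×10^-7 T.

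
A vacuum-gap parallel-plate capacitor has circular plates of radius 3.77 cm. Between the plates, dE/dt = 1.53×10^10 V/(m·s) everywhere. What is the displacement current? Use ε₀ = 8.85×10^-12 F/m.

6.05×10^-4 A

The displacement current is ε₀ times dΦ_E/dt = ε₀ A dE/dt = (8.85×10^-12)(4.465×10^-3)(1.53×10^10) = 6.05×10^-4 A.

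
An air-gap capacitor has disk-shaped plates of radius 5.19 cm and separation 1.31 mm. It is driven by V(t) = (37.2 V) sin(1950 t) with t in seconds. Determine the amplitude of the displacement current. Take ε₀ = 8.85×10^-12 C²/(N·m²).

4.15×10^-6 A

The displacement current equals the conduction current C dV/dt, which peaks at C V₀ ω.
With C = ε₀A/d = (8.85×10^-12)(8.462×10^-3)/(1.31×10^-3) = 5.717×10^-11 F and ω = 1950 rad/s, I_d,max = (5.717×10^-11)(37.2)(1950) = 4.15×10^-6 A.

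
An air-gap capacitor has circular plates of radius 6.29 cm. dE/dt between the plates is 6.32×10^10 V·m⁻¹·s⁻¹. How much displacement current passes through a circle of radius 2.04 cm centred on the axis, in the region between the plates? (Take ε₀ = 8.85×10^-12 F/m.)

7.31×10^-4 A

Through the whole plate area (πR² = 0.01243 m²), I_d = ε₀ πR² dE/dt = 6.952×10^-3 A.
The field is uniform, so I_d,enc = I_d (r/R)² = (6.952×10^-3)(2.04/6.29)² = 7.31×10^-4 A.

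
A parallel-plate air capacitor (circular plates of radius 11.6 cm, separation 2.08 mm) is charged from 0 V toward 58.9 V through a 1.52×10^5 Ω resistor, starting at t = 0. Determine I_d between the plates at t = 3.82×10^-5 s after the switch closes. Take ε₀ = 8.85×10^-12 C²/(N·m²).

9.58×10^-5 A

C = ε₀A/d = (8.85×10^-12)(0.04227)/(2.08×10^-3) = 1.799×10^-10 F and τ = RC = 2.734×10^-5 s. I_d in the gap equals the RC charging current.
I_d(t) = (V₀/R) e^(−t/τ) = 3.875×10^-4 · e^(−1.397) = 9.58×10^-5 A.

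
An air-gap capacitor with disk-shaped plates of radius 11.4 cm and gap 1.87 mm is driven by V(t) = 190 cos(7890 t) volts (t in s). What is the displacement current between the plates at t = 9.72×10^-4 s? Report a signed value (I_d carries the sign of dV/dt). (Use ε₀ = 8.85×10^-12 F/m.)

-2.85×10^-4 A

C = ε₀A/d = (8.85×10^-12)(0.04083)/(1.87×10^-3) = 1.932×10^-10 F. dV/dt = V₀ω·−sin(ωt); at ωt = 7.66908 rad this factor is -0.9830.
I_d = C dV/dt = (1.932×10^-10)(190)(7890)(-0.9830) = -2.85×10^-4 A.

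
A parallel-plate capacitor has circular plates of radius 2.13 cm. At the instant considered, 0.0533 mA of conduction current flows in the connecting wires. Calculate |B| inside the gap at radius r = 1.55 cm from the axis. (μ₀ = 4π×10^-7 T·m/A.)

3.64×10^-10 T

No conduction current crosses the gap, so I_d there equals the 5.33×10^-5 A in the leads.
∮B·dl = μ₀ I_d,enc with I_d,enc = I_d r²/R² = 2.822×10^-5 A; so B = μ₀ I_d,enc/(2πr) = 3.64×10^-10 T.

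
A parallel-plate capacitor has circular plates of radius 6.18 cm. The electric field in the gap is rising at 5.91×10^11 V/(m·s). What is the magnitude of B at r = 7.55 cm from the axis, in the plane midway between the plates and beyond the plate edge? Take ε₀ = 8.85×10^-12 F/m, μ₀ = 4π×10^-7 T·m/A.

1.66×10^-7 T

I_d = ε₀ dΦ_E/dt = ε₀ πR² (dE/dt) = (8.85×10^-12)(0.01200)(5.91×10^11) = 0.06276 A through the full plate area.
With r > R the enclosed displacement current is the full I_d; B = μ₀ I_d / (2πr) = 1.66×10^-7 T.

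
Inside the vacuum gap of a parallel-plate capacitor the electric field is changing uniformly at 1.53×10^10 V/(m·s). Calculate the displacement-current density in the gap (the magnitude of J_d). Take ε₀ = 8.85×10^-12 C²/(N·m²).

0.135 A/m²

J_d = ε₀ dE/dt = (8.85×10^-12)(1.53×10^10) = 0.135 A/m².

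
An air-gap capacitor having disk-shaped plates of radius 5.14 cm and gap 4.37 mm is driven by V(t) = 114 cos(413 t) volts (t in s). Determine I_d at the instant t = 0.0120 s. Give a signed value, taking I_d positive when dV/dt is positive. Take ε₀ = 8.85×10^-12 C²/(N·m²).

C = ε₀A/d = (8.85×10^-12)(8.300×10^-3)/(4.37×10^-3) = 1.681×10^-11 F. dV/dt = V₀ω·−sin(ωt); at ωt = 4.956 rad this factor is 0.9705.
I_d = C dV/dt = (1.681×10^-11)(114)(413)(0.9705) = 7.68×10^-7 A.

7.68×10^-7 A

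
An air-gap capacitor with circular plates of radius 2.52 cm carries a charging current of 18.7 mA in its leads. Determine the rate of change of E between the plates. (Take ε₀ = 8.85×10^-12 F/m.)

1.06×10^12 V/(m·s)

Charge continuity gives I_d = I = 0.0187 A between the plates.
Then dE/dt = I_d/(ε₀A) = 1.06×10^12 V/(m·s).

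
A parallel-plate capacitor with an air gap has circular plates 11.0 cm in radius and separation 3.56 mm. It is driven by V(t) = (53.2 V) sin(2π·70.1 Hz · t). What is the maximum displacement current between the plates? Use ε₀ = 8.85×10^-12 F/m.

2.21×10^-6 A

The displacement current equals the conduction current C dV/dt, which peaks at C V₀ ω.
With C = ε₀A/d = (8.85×10^-12)(0.03801)/(3.56×10^-3) = 9.449×10^-11 F and ω = 2πf = 440.5 rad/s, I_d,max = (9.449×10^-11)(53.2)(440.5) = 2.21×10^-6 A.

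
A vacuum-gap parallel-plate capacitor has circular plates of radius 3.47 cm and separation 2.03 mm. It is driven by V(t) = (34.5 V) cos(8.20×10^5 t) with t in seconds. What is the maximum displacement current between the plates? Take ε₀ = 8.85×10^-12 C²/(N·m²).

4.67×10^-4 A

The displacement current equals the conduction current C dV/dt, which peaks at C V₀ ω.
With C = ε₀A/d = (8.85×10^-12)(3.783×10^-3)/(2.03×10^-3) = 1.649×10^-11 F and ω = 8.20×10^5 rad/s, I_d,max = (1.649×10^-11)(34.5)(8.20×10^5) = 4.67×10^-4 A.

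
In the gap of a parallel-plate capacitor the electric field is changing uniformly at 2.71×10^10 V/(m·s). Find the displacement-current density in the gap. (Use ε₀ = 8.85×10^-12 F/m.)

J_d = ε₀ dE/dt = (8.85×10^-12)(2.71×10^10) = 0.240 A/m².

0.240 A/m²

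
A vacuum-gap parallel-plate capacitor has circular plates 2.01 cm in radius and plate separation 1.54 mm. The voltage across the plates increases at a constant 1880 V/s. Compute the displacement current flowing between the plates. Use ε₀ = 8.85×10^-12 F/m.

E = V/d so dE/dt = (dV/dt)/d = 1.221×10^6 V/(m·s), and I_d = ε₀ A dE/dt = (8.85×10^-12)(1.269×10^-3)(1.221×10^6) = 1.37×10^-8 A.

1.37×10^-8 A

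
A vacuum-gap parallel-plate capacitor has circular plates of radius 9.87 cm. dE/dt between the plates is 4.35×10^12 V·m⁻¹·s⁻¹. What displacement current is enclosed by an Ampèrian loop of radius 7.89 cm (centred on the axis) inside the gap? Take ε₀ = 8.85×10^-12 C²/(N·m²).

0.753 A

Through the whole plate area (πR² = 0.03060 m²), I_d = ε₀ πR² dE/dt = 1.178 A.
Since J_d is uniform, the enclosed fraction is (r/R)² = 0.6390, giving I_d,enc = 0.753 A.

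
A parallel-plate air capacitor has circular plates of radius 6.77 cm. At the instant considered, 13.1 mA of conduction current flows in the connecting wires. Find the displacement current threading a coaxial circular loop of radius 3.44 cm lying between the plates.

By continuity the displacement current in the gap matches the conduction current: I_d = 0.0131 A.
Since J_d is uniform, the enclosed fraction is (r/R)² = 0.2582, giving I_d,enc = 3.38×10^-3 A.

3.38×10^-3 A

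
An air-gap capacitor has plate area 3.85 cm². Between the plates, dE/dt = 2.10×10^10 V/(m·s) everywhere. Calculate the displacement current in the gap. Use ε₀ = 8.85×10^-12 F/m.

With a uniform field, Φ_E = EA, so I_d = ε₀ A dE/dt = 7.16×10^-5 A.

7.16×10^-5 A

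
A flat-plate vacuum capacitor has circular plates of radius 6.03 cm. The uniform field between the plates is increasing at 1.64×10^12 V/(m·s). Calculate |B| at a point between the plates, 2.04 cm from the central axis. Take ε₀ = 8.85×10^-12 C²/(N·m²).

Through the whole plate area (πR² = 0.01142 m²), I_d = ε₀ πR² dE/dt = 0.1657 A.
For r < R the Ampère–Maxwell law gives B(2πr) = μ₀ I_d (r²/R²), so B = μ₀ I_d r/(2πR²) = (4π×10^-7)(0.1657)(0.0204)/(2π·0.0603²) = 1.86×10^-7 T.

1.86×10^-7 T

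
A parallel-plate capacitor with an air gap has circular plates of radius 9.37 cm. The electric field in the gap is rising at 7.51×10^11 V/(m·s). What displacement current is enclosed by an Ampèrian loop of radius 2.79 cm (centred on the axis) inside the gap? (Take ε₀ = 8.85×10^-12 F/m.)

I_d = ε₀ dΦ_E/dt = ε₀ πR² (dE/dt) = (8.85×10^-12)(0.02758)(7.51×10^11) = 0.1833 A through the full plate area.
Since J_d is uniform, the enclosed fraction is (r/R)² = 0.08866, giving I_d,enc = 0.0163 A.

0.0163 A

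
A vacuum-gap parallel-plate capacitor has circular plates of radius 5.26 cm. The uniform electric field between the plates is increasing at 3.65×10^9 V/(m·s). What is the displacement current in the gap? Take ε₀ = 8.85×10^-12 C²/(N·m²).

2.81×10^-4 A

The displacement current is ε₀ times dΦ_E/dt = ε₀ A dE/dt = (8.85×10^-12)(8.692×10^-3)(3.65×10^9) = 2.81×10^-4 A.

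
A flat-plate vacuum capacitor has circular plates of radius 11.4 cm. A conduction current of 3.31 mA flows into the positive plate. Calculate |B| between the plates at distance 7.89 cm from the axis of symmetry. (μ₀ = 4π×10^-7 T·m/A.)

By continuity the displacement current in the gap matches the conduction current: I_d = 3.31×10^-3 A.
An Ampèrian loop of radius r encloses a fraction (r/R)² of I_d. Then B·2πr = μ₀ I_d (r/R)², giving B = μ₀ I_d r/(2πR²) = 4.02×10^-9 T.

4.02×10^-9 T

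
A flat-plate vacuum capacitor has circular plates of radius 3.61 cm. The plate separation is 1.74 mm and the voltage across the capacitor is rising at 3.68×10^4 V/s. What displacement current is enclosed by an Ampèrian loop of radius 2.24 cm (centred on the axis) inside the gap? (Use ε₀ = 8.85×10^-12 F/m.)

2.95×10^-7 A

dE/dt = (dV/dt)/d = 2.115×10^7 V/(m·s); I_d = ε₀(πR²)(dE/dt) = (8.85×10^-12)(4.094×10^-3)(2.115×10^7) = 7.663×10^-7 A.
Through an area πr² the displacement current is I_d·(πr²/πR²) = I_d (r/R)² = 2.95×10^-7 A.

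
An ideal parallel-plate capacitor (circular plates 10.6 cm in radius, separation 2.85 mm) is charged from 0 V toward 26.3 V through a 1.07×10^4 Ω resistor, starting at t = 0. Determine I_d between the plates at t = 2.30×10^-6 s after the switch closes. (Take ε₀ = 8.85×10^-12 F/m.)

With C = ε₀A/d = (8.85×10^-12)(0.03530)/(2.85×10^-3) = 1.096×10^-10 F, the time constant is τ = RC = 1.173×10^-6 s, so t/τ = 1.961 and e^(−t/τ) = 0.1407.
I_d = I_cond = (V₀/R) e^(−t/τ) = (2.458×10^-3)(0.1407) = 3.46×10^-4 A.

3.46×10^-4 A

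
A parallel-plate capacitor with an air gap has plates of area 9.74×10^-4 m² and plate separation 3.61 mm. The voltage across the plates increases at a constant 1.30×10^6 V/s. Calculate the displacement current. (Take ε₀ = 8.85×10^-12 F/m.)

3.10×10^-6 A

The displacement current equals the charging current C dV/dt. With C = ε₀A/d = (8.85×10^-12)(9.74×10^-4)/(3.61×10^-3) = 2.388×10^-12 F, I_d = (2.388×10^-12)(1.30×10^6) = 3.10×10^-6 A.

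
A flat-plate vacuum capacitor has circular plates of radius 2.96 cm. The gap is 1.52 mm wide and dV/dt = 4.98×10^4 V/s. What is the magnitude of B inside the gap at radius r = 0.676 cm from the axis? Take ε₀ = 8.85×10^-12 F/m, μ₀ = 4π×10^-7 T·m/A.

1.23×10^-12 T

I_d = C dV/dt with C = ε₀πR²/d = 1.603×10^-11 F, so I_d = (1.603×10^-11)(4.98×10^4) = 7.983×10^-7 A.
An Ampèrian loop of radius r encloses a fraction (r/R)² of I_d. Then B·2πr = μ₀ I_d (r/R)², giving B = μ₀ I_d r/(2πR²) = 1.23×10^-12 T.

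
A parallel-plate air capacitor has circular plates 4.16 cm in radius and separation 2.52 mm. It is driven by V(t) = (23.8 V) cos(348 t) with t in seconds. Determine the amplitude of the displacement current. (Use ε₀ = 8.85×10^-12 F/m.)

The displacement current equals the conduction current C dV/dt, which peaks at C V₀ ω.
With C = ε₀A/d = (8.85×10^-12)(5.437×10^-3)/(2.52×10^-3) = 1.909×10^-11 F and ω = 348 rad/s, I_d,max = (1.909×10^-11)(23.8)(348) = 1.58×10^-7 A.

1.58×10^-7 A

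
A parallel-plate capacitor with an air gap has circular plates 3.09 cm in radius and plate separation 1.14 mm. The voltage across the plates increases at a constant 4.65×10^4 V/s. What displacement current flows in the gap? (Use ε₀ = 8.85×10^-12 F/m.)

1.08×10^-6 A

E = V/d so dE/dt = (dV/dt)/d = 4.079×10^7 V/(m·s), and I_d = ε₀ A dE/dt = (8.85×10^-12)(3.000×10^-3)(4.079×10^7) = 1.08×10^-6 A.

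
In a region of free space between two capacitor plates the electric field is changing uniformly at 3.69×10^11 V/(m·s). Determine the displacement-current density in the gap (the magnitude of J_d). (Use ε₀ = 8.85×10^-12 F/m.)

3.27 A/m²

J_d = ε₀ ∂E/∂t, so J_d = 3.27 A/m².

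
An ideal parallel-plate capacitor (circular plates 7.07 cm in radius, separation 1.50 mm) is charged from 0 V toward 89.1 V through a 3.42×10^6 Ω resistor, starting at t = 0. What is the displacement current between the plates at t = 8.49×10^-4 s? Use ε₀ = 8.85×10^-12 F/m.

1.79×10^-6 A

C = ε₀A/d = (8.85×10^-12)(0.01570)/(1.50×10^-3) = 9.263×10^-11 F, so τ = RC = 3.168×10^-4 s.
The conduction current is I(t) = (V₀/R) e^(−t/τ), and the displacement current between the plates equals it.
t/τ = 2.680; I_d = (89.1/3.42×10^6) · e^(−2.680) = (2.605×10^-5)(0.06856) = 1.79×10^-6 A.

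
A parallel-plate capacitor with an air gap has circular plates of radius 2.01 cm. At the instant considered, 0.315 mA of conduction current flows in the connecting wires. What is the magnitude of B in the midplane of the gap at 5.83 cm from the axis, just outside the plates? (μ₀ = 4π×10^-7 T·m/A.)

1.08×10^-9 T

By continuity the displacement current in the gap matches the conduction current: I_d = 3.15×10^-4 A.
With r > R the enclosed displacement current is the full I_d; B = μ₀ I_d / (2πr) = 1.08×10^-9 T.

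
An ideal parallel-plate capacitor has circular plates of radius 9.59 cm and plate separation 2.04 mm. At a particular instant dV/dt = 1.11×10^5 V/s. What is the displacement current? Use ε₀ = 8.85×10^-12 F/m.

E = V/d so dE/dt = (dV/dt)/d = 5.441×10^7 V/(m·s), and I_d = ε₀ A dE/dt = (8.85×10^-12)(0.02889)(5.441×10^7) = 1.39×10^-5 A.

1.39×10^-5 A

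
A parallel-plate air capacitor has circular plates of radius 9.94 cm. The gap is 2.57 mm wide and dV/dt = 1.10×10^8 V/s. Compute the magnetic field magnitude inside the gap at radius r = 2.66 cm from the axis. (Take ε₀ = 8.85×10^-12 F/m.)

I_d = C dV/dt with C = ε₀πR²/d = 1.069×10^-10 F, so I_d = (1.069×10^-10)(1.10×10^8) = 0.01176 A.
An Ampèrian loop of radius r encloses a fraction (r/R)² of I_d. Then B·2πr = μ₀ I_d (r/R)², giving B = μ₀ I_d r/(2πR²) = 6.33×10^-9 T.

6.33×10^-9 T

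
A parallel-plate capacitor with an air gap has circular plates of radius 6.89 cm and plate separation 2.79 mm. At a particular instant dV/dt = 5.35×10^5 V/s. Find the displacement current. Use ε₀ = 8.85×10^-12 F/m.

C = ε₀A/d = (8.85×10^-12)(0.01491)/(2.79×10^-3) = 4.730×10^-11 F.
I_d = C dV/dt = (4.730×10^-11)(5.35×10^5) = 2.53×10^-5 A.

2.53×10^-5 A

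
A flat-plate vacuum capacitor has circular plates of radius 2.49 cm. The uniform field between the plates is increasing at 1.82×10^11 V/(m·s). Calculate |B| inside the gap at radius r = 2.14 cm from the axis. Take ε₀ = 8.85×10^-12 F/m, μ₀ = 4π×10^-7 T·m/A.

2.17×10^-8 T

Total displacement current: I_d = ε₀(πR²)(dE/dt) = (8.85×10^-12)(1.948×10^-3)(1.82×10^11) = 3.138×10^-3 A.
An Ampèrian loop of radius r encloses a fraction (r/R)² of I_d. Then B·2πr = μ₀ I_d (r/R)², giving B = μ₀ I_d r/(2πR²) = 2.17×10^-8 T.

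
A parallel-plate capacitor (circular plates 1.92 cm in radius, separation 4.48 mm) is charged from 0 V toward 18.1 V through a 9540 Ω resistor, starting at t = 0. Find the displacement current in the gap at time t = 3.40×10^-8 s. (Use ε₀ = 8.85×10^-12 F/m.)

4.00×10^-4 A

With C = ε₀A/d = (8.85×10^-12)(1.158×10^-3)/(4.48×10^-3) = 2.288×10^-12 F, the time constant is τ = RC = 2.183×10^-8 s, so t/τ = 1.557 and e^(−t/τ) = 0.2108.
I_d = I_cond = (V₀/R) e^(−t/τ) = (1.897×10^-3)(0.2108) = 4.00×10^-4 A.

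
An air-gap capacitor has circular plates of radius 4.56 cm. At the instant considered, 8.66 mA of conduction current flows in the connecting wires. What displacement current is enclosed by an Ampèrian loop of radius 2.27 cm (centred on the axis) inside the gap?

No conduction current crosses the gap, so I_d there equals the 8.66×10^-3 A in the leads.
The field is uniform, so I_d,enc = I_d (r/R)² = (8.66×10^-3)(2.27/4.56)² = 2.15×10^-3 A.

2.15×10^-3 A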